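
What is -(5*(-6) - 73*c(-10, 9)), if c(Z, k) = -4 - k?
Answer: -919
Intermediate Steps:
-(5*(-6) - 73*c(-10, 9)) = -(5*(-6) - 73*(-4 - 1*9)) = -(-30 - 73*(-4 - 9)) = -(-30 - 73*(-13)) = -(-30 + 949) = -1*919 = -919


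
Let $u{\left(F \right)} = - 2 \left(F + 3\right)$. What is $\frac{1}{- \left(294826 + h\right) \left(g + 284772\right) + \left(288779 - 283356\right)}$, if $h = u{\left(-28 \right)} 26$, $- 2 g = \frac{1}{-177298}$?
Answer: $- \frac{177298}{14951254509000065} \approx -1.1858 \cdot 10^{-11}$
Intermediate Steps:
$u{\left(F \right)} = -6 - 2 F$ ($u{\left(F \right)} = - 2 \left(3 + F\right) = -6 - 2 F$)
$g = \frac{1}{354596}$ ($g = - \frac{1}{2 \left(-177298\right)} = \left(- \frac{1}{2}\right) \left(- \frac{1}{177298}\right) = \frac{1}{354596} \approx 2.8201 \cdot 10^{-6}$)
$h = 1300$ ($h = \left(-6 - -56\right) 26 = \left(-6 + 56\right) 26 = 50 \cdot 26 = 1300$)
$\frac{1}{- \left(294826 + h\right) \left(g + 284772\right) + \left(288779 - 283356\right)} = \frac{1}{- \left(294826 + 1300\right) \left(\frac{1}{354596} + 284772\right) + \left(288779 - 283356\right)} = \frac{1}{- \frac{296126 \cdot 100979012113}{354596} + 5423} = \frac{1}{\left(-1\right) \frac{14951255470487119}{177298} + 5423} = \frac{1}{- \frac{14951255470487119}{177298} + 5423} = \frac{1}{- \frac{14951254509000065}{177298}} = - \frac{177298}{14951254509000065}$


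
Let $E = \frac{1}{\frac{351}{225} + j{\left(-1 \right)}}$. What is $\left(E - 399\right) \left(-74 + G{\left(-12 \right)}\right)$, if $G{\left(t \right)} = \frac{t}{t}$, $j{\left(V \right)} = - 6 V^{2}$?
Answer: $\frac{3234922}{111} \approx 29143.0$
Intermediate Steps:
$G{\left(t \right)} = 1$
$E = - \frac{25}{111}$ ($E = \frac{1}{\frac{351}{225} - 6 \left(-1\right)^{2}} = \frac{1}{351 \cdot \frac{1}{225} - 6} = \frac{1}{\frac{39}{25} - 6} = \frac{1}{- \frac{111}{25}} = - \frac{25}{111} \approx -0.22523$)
$\left(E - 399\right) \left(-74 + G{\left(-12 \right)}\right) = \left(- \frac{25}{111} - 399\right) \left(-74 + 1\right) = \left(- \frac{44314}{111}\right) \left(-73\right) = \frac{3234922}{111}$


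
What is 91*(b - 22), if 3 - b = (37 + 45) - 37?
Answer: -5824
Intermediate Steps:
b = -42 (b = 3 - ((37 + 45) - 37) = 3 - (82 - 37) = 3 - 1*45 = 3 - 45 = -42)
91*(b - 22) = 91*(-42 - 22) = 91*(-64) = -5824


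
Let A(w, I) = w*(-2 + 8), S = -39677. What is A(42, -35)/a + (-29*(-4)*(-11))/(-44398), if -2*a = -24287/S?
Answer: -443902525286/539147113 ≈ -823.34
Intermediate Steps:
A(w, I) = 6*w (A(w, I) = w*6 = 6*w)
a = -24287/79354 (a = -(-24287)/(2*(-39677)) = -(-24287)*(-1)/(2*39677) = -1/2*24287/39677 = -24287/79354 ≈ -0.30606)
A(42, -35)/a + (-29*(-4)*(-11))/(-44398) = (6*42)/(-24287/79354) + (-29*(-4)*(-11))/(-44398) = 252*(-79354/24287) + (116*(-11))*(-1/44398) = -19997208/24287 - 1276*(-1/44398) = -19997208/24287 + 638/22199 = -443902525286/539147113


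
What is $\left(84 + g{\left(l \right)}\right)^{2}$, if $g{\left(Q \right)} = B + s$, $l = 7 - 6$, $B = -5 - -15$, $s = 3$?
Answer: $9409$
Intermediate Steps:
$B = 10$ ($B = -5 + 15 = 10$)
$l = 1$ ($l = 7 - 6 = 1$)
$g{\left(Q \right)} = 13$ ($g{\left(Q \right)} = 10 + 3 = 13$)
$\left(84 + g{\left(l \right)}\right)^{2} = \left(84 + 13\right)^{2} = 97^{2} = 9409$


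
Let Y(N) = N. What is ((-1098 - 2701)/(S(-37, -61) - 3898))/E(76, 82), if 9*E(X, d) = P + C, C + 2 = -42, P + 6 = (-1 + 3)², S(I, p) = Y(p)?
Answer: -34191/182114 ≈ -0.18775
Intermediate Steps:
S(I, p) = p
P = -2 (P = -6 + (-1 + 3)² = -6 + 2² = -6 + 4 = -2)
C = -44 (C = -2 - 42 = -44)
E(X, d) = -46/9 (E(X, d) = (-2 - 44)/9 = (⅑)*(-46) = -46/9)
((-1098 - 2701)/(S(-37, -61) - 3898))/E(76, 82) = ((-1098 - 2701)/(-61 - 3898))/(-46/9) = -3799/(-3959)*(-9/46) = -3799*(-1/3959)*(-9/46) = (3799/3959)*(-9/46) = -34191/182114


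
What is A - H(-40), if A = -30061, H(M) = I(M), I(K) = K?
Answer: -30021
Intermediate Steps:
H(M) = M
A - H(-40) = -30061 - 1*(-40) = -30061 + 40 = -30021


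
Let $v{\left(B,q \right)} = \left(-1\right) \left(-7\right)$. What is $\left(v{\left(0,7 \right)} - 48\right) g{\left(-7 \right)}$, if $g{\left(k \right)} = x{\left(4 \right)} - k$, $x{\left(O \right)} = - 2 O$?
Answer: $41$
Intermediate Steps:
$v{\left(B,q \right)} = 7$
$g{\left(k \right)} = -8 - k$ ($g{\left(k \right)} = \left(-2\right) 4 - k = -8 - k$)
$\left(v{\left(0,7 \right)} - 48\right) g{\left(-7 \right)} = \left(7 - 48\right) \left(-8 - -7\right) = - 41 \left(-8 + 7\right) = \left(-41\right) \left(-1\right) = 41$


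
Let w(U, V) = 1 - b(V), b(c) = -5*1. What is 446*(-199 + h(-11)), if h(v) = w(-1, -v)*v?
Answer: -118190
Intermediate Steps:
b(c) = -5
w(U, V) = 6 (w(U, V) = 1 - 1*(-5) = 1 + 5 = 6)
h(v) = 6*v
446*(-199 + h(-11)) = 446*(-199 + 6*(-11)) = 446*(-199 - 66) = 446*(-265) = -118190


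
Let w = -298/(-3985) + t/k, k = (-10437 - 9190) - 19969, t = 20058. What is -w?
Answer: 34065761/78895030 ≈ 0.43179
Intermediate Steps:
k = -39596 (k = -19627 - 19969 = -39596)
w = -34065761/78895030 (w = -298/(-3985) + 20058/(-39596) = -298*(-1/3985) + 20058*(-1/39596) = 298/3985 - 10029/19798 = -34065761/78895030 ≈ -0.43179)
-w = -1*(-34065761/78895030) = 34065761/78895030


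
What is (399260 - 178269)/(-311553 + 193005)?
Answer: -220991/118548 ≈ -1.8641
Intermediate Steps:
(399260 - 178269)/(-311553 + 193005) = 220991/(-118548) = 220991*(-1/118548) = -220991/118548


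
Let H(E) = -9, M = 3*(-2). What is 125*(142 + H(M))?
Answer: 16625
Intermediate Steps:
M = -6
125*(142 + H(M)) = 125*(142 - 9) = 125*133 = 16625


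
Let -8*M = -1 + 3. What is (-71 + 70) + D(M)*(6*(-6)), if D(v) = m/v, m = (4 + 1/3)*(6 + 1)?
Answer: 4367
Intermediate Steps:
M = -¼ (M = -(-1 + 3)/8 = -⅛*2 = -¼ ≈ -0.25000)
m = 91/3 (m = (4 + ⅓)*7 = (13/3)*7 = 91/3 ≈ 30.333)
D(v) = 91/(3*v)
(-71 + 70) + D(M)*(6*(-6)) = (-71 + 70) + (91/(3*(-¼)))*(6*(-6)) = -1 + ((91/3)*(-4))*(-36) = -1 - 364/3*(-36) = -1 + 4368 = 4367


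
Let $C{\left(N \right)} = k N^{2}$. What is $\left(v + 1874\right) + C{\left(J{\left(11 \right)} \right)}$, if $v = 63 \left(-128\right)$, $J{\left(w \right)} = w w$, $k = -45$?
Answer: $-665035$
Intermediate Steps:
$J{\left(w \right)} = w^{2}$
$C{\left(N \right)} = - 45 N^{2}$
$v = -8064$
$\left(v + 1874\right) + C{\left(J{\left(11 \right)} \right)} = \left(-8064 + 1874\right) - 45 \left(11^{2}\right)^{2} = -6190 - 45 \cdot 121^{2} = -6190 - 658845 = -665035$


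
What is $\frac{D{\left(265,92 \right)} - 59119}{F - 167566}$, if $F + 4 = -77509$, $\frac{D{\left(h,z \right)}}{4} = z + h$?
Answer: $\frac{57691}{245079} \approx 0.2354$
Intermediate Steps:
$D{\left(h,z \right)} = 4 h + 4 z$ ($D{\left(h,z \right)} = 4 \left(z + h\right) = 4 \left(h + z\right) = 4 h + 4 z$)
$F = -77513$ ($F = -4 - 77509 = -77513$)
$\frac{D{\left(265,92 \right)} - 59119}{F - 167566} = \frac{\left(4 \cdot 265 + 4 \cdot 92\right) - 59119}{-77513 - 167566} = \frac{\left(1060 + 368\right) - 59119}{-245079} = \left(1428 - 59119\right) \left(- \frac{1}{245079}\right) = \left(-57691\right) \left(- \frac{1}{245079}\right) = \frac{57691}{245079}$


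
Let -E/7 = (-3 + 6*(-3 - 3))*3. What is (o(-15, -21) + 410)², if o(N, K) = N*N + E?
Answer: 2114116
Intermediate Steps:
E = 819 (E = -7*(-3 + 6*(-3 - 3))*3 = -7*(-3 + 6*(-6))*3 = -7*(-3 - 36)*3 = -(-273)*3 = -7*(-117) = 819)
o(N, K) = 819 + N² (o(N, K) = N*N + 819 = N² + 819 = 819 + N²)
(o(-15, -21) + 410)² = ((819 + (-15)²) + 410)² = ((819 + 225) + 410)² = (1044 + 410)² = 1454² = 2114116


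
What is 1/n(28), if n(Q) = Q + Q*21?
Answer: 1/616 ≈ 0.0016234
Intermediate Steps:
n(Q) = 22*Q (n(Q) = Q + 21*Q = 22*Q)
1/n(28) = 1/(22*28) = 1/616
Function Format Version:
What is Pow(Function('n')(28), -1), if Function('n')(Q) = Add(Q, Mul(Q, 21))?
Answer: Rational(1, 616) ≈ 0.0016234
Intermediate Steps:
Function('n')(Q) = Mul(22, Q) (Function('n')(Q) = Add(Q, Mul(21, Q)) = Mul(22, Q))
Pow(Function('n')(28), -1) = Pow(Mul(22, 28), -1) = Pow(616, -1) = Rational(1, 616)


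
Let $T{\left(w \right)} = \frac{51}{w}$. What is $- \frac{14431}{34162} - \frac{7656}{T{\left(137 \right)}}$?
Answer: $- \frac{11944100415}{580754} \approx -20567.0$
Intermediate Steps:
$- \frac{14431}{34162} - \frac{7656}{T{\left(137 \right)}} = - \frac{14431}{34162} - \frac{7656}{51 \cdot \frac{1}{137}} = \left(-14431\right) \frac{1}{34162} - \frac{7656}{51 \cdot \frac{1}{137}} = - \frac{14431}{34162} - \frac{7656}{\frac{51}{137}} = - \frac{14431}{34162} - \frac{349624}{17} = - \frac{11944100415}{580754}$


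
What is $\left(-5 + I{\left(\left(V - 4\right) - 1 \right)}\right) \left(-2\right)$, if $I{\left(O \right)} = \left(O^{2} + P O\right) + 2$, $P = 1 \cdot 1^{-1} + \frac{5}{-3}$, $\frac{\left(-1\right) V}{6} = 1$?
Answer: $- \frac{752}{3} \approx -250.67$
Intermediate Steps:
$V = -6$ ($V = \left(-6\right) 1 = -6$)
$P = - \frac{2}{3}$ ($P = 1 \cdot 1 + 5 \left(- \frac{1}{3}\right) = 1 - \frac{5}{3} = - \frac{2}{3} \approx -0.66667$)
$I{\left(O \right)} = 2 + O^{2} - \frac{2 O}{3}$ ($I{\left(O \right)} = \left(O^{2} - \frac{2 O}{3}\right) + 2 = 2 + O^{2} - \frac{2 O}{3}$)
$\left(-5 + I{\left(\left(V - 4\right) - 1 \right)}\right) \left(-2\right) = \left(-5 + \left(2 + \left(\left(-6 - 4\right) - 1\right)^{2} - \frac{2 \left(\left(-6 - 4\right) - 1\right)}{3}\right)\right) \left(-2\right) = \left(-5 + \left(2 + \left(-10 - 1\right)^{2} - \frac{2 \left(-10 - 1\right)}{3}\right)\right) \left(-2\right) = \left(-5 + \left(2 + \left(-11\right)^{2} - - \frac{22}{3}\right)\right) \left(-2\right) = \left(-5 + \left(2 + 121 + \frac{22}{3}\right)\right) \left(-2\right) = \left(-5 + \frac{391}{3}\right) \left(-2\right) = \frac{376}{3} \left(-2\right) = - \frac{752}{3}$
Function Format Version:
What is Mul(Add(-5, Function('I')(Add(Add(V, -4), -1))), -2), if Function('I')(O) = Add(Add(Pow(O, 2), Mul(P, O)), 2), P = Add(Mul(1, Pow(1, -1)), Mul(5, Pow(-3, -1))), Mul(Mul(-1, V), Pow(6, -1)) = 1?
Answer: Rational(-752, 3) ≈ -250.67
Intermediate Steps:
V = -6 (V = Mul(-6, 1) = -6)
P = Rational(-2, 3) (P = Add(Mul(1, 1), Mul(5, Rational(-1, 3))) = Add(1, Rational(-5, 3)) = Rational(-2, 3) ≈ -0.66667)
Function('I')(O) = Add(2, Pow(O, 2), Mul(Rational(-2, 3), O)) (Function('I')(O) = Add(Add(Pow(O, 2), Mul(Rational(-2, 3), O)), 2) = Add(2, Pow(O, 2), Mul(Rational(-2, 3), O)))
Mul(Add(-5, Function('I')(Add(Add(V, -4), -1))), -2) = Mul(Add(-5, Add(2, Pow(Add(Add(-6, -4), -1), 2), Mul(Rational(-2, 3), Add(Add(-6, -4), -1)))), -2) = Mul(Add(-5, Add(2, Pow(Add(-10, -1), 2), Mul(Rational(-2, 3), Add(-10, -1)))), -2) = Mul(Add(-5, Add(2, Pow(-11, 2), Mul(Rational(-2, 3), -11))), -2) = Mul(Add(-5, Add(2, 121, Rational(22, 3))), -2) = Mul(Add(-5, Rational(391, 3)), -2) = Mul(Rational(376, 3), -2) = Rational(-752, 3)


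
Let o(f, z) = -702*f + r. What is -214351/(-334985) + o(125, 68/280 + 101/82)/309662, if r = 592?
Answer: 18589868366/51866062535 ≈ 0.35842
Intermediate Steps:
o(f, z) = 592 - 702*f (o(f, z) = -702*f + 592 = 592 - 702*f)
-214351/(-334985) + o(125, 68/280 + 101/82)/309662 = -214351/(-334985) + (592 - 702*125)/309662 = -214351*(-1/334985) + (592 - 87750)*(1/309662) = 214351/334985 - 87158*1/309662 = 214351/334985 - 43579/154831 = 18589868366/51866062535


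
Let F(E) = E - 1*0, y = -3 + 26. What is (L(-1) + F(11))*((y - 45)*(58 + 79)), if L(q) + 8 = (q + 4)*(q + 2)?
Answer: -18084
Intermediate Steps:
y = 23
L(q) = -8 + (2 + q)*(4 + q) (L(q) = -8 + (q + 4)*(q + 2) = -8 + (4 + q)*(2 + q) = -8 + (2 + q)*(4 + q))
F(E) = E (F(E) = E + 0 = E)
(L(-1) + F(11))*((y - 45)*(58 + 79)) = (-(6 - 1) + 11)*((23 - 45)*(58 + 79)) = (-1*5 + 11)*(-22*137) = (-5 + 11)*(-3014) = 6*(-3014) = -18084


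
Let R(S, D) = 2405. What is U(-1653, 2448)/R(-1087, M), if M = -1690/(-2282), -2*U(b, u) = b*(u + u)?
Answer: 4046544/2405 ≈ 1682.6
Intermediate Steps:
U(b, u) = -b*u (U(b, u) = -b*(u + u)/2 = -b*2*u/2 = -b*u)
M = 845/1141 (M = -1690*(-1/2282) = 845/1141 ≈ 0.74058)
U(-1653, 2448)/R(-1087, M) = -1*(-1653)*2448/2405 = 4046544*(1/2405) = 4046544/2405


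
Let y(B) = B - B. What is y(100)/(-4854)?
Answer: 0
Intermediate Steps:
y(B) = 0
y(100)/(-4854) = 0/(-4854) = 0*(-1/4854) = 0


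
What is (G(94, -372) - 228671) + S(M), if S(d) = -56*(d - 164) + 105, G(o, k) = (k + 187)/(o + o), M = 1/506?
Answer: -10434737517/47564 ≈ -2.1938e+5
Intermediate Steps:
M = 1/506 ≈ 0.0019763
G(o, k) = (187 + k)/(2*o) (G(o, k) = (187 + k)/((2*o)) = (187 + k)*(1/(2*o)) = (187 + k)/(2*o))
S(d) = 9289 - 56*d (S(d) = -56*(-164 + d) + 105 = (9184 - 56*d) + 105 = 9289 - 56*d)
(G(94, -372) - 228671) + S(M) = ((½)*(187 - 372)/94 - 228671) + (9289 - 56*1/506) = ((½)*(1/94)*(-185) - 228671) + (9289 - 28/253) = (-185/188 - 228671) + 2350089/253 = -42990333/188 + 2350089/253 = -10434737517/47564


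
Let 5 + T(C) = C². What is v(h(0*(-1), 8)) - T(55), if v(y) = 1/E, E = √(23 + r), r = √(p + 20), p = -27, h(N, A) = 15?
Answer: -3020 + (23 + I*√7)^(-½) ≈ -3019.8 - 0.011895*I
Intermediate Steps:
r = I*√7 (r = √(-27 + 20) = √(-7) = I*√7 ≈ 2.6458*I)
E = √(23 + I*√7) ≈ 4.8037 + 0.27538*I
T(C) = -5 + C²
v(y) = (23 + I*√7)^(-½) (v(y) = 1/(√(23 + I*√7)) = (23 + I*√7)^(-½))
v(h(0*(-1), 8)) - T(55) = (23 + I*√7)^(-½) - (-5 + 55²) = (23 + I*√7)^(-½) - (-5 + 3025) = (23 + I*√7)^(-½) - 1*3020 = (23 + I*√7)^(-½) - 3020 = -3020 + (23 + I*√7)^(-½)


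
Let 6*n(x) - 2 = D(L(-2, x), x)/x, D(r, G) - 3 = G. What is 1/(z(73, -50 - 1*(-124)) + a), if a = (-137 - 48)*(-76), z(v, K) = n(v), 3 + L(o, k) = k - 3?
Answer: 73/1026417 ≈ 7.1121e-5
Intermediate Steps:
L(o, k) = -6 + k (L(o, k) = -3 + (k - 3) = -3 + (-3 + k) = -6 + k)
D(r, G) = 3 + G
n(x) = ⅓ + (3 + x)/(6*x) (n(x) = ⅓ + ((3 + x)/x)/6 = ⅓ + (3 + x)/(6*x))
z(v, K) = (1 + v)/(2*v)
a = 14060 (a = -185*(-76) = 14060)
1/(z(73, -50 - 1*(-124)) + a) = 1/((½)*(1 + 73)/73 + 14060) = 1/((½)*(1/73)*74 + 14060) = 1/(37/73 + 14060) = 1/(1026417/73) = 73/1026417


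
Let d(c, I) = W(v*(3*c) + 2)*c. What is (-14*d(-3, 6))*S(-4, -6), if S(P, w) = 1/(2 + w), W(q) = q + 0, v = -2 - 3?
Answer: -987/2 ≈ -493.50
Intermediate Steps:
v = -5
W(q) = q
d(c, I) = c*(2 - 15*c) (d(c, I) = (-15*c + 2)*c = (2 - 15*c)*c = c*(2 - 15*c))
(-14*d(-3, 6))*S(-4, -6) = (-(-42)*(2 - 15*(-3)))/(2 - 6) = -(-42)*(2 + 45)/(-4) = -(-42)*47*(-¼) = -14*(-141)*(-¼) = 1974*(-¼) = -987/2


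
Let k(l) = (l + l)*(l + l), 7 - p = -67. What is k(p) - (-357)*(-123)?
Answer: -22007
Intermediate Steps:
p = 74 (p = 7 - 1*(-67) = 7 + 67 = 74)
k(l) = 4*l**2 (k(l) = (2*l)*(2*l) = 4*l**2)
k(p) - (-357)*(-123) = 4*74**2 - (-357)*(-123) = 4*5476 - 1*43911 = 21904 - 43911 = -22007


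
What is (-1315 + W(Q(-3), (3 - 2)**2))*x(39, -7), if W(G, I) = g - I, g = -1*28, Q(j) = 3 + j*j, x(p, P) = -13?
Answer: 17472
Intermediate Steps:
Q(j) = 3 + j**2
g = -28
W(G, I) = -28 - I
(-1315 + W(Q(-3), (3 - 2)**2))*x(39, -7) = (-1315 + (-28 - (3 - 2)**2))*(-13) = (-1315 + (-28 - 1*1**2))*(-13) = (-1315 + (-28 - 1*1))*(-13) = (-1315 + (-28 - 1))*(-13) = (-1315 - 29)*(-13) = -1344*(-13) = 17472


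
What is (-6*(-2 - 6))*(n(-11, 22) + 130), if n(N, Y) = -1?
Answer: 6192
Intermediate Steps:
(-6*(-2 - 6))*(n(-11, 22) + 130) = (-6*(-2 - 6))*(-1 + 130) = -6*(-8)*129 = 48*129 = 6192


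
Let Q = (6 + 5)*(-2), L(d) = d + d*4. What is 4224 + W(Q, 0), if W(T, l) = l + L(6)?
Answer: 4254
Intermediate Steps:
L(d) = 5*d (L(d) = d + 4*d = 5*d)
Q = -22 (Q = 11*(-2) = -22)
W(T, l) = 30 + l (W(T, l) = l + 5*6 = l + 30 = 30 + l)
4224 + W(Q, 0) = 4224 + (30 + 0) = 4224 + 30 = 4254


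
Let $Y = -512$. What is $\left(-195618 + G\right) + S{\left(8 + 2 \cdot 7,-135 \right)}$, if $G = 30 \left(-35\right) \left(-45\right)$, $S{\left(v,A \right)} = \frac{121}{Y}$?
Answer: $- \frac{75964537}{512} \approx -1.4837 \cdot 10^{5}$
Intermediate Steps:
$S{\left(v,A \right)} = - \frac{121}{512}$ ($S{\left(v,A \right)} = \frac{121}{-512} = 121 \left(- \frac{1}{512}\right) = - \frac{121}{512}$)
$G = 47250$ ($G = \left(-1050\right) \left(-45\right) = 47250$)
$\left(-195618 + G\right) + S{\left(8 + 2 \cdot 7,-135 \right)} = \left(-195618 + 47250\right) - \frac{121}{512} = -148368 - \frac{121}{512} = - \frac{75964537}{512}$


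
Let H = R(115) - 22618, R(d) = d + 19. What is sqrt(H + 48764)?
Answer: 6*sqrt(730) ≈ 162.11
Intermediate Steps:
R(d) = 19 + d
H = -22484 (H = (19 + 115) - 22618 = 134 - 22618 = -22484)
sqrt(H + 48764) = sqrt(-22484 + 48764) = sqrt(26280) = 6*sqrt(730)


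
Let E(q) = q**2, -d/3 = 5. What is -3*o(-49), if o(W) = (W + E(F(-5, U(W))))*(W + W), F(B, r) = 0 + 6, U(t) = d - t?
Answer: -3822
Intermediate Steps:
d = -15 (d = -3*5 = -15)
U(t) = -15 - t
F(B, r) = 6
o(W) = 2*W*(36 + W) (o(W) = (W + 6**2)*(W + W) = (W + 36)*(2*W) = (36 + W)*(2*W) = 2*W*(36 + W))
-3*o(-49) = -6*(-49)*(36 - 49) = -6*(-49)*(-13) = -3*1274 = -3822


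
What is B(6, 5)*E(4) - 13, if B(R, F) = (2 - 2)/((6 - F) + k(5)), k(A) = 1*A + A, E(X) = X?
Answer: -13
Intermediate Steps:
k(A) = 2*A (k(A) = A + A = 2*A)
B(R, F) = 0 (B(R, F) = (2 - 2)/((6 - F) + 2*5) = 0/((6 - F) + 10) = 0/(16 - F) = 0)
B(6, 5)*E(4) - 13 = 0*4 - 13 = 0 - 13 = -13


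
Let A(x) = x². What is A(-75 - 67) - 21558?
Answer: -1394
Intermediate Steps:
A(-75 - 67) - 21558 = (-75 - 67)² - 21558 = (-142)² - 21558 = 20164 - 21558 = -1394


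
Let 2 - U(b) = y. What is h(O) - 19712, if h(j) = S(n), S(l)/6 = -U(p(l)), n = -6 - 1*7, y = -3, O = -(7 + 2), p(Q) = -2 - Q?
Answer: -19742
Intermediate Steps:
O = -9 (O = -1*9 = -9)
U(b) = 5 (U(b) = 2 - 1*(-3) = 2 + 3 = 5)
n = -13 (n = -6 - 7 = -13)
S(l) = -30 (S(l) = 6*(-1*5) = 6*(-5) = -30)
h(j) = -30
h(O) - 19712 = -30 - 19712 = -19742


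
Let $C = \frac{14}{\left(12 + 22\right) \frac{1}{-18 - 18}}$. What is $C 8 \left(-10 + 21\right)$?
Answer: $- \frac{22176}{17} \approx -1304.5$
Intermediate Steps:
$C = - \frac{252}{17}$ ($C = \frac{14}{34 \frac{1}{-36}} = \frac{14}{34 \left(- \frac{1}{36}\right)} = \frac{14}{- \frac{17}{18}} = 14 \left(- \frac{18}{17}\right) = - \frac{252}{17} \approx -14.824$)
$C 8 \left(-10 + 21\right) = \left(- \frac{252}{17}\right) 8 \left(-10 + 21\right) = \left(- \frac{2016}{17}\right) 11 = - \frac{22176}{17}$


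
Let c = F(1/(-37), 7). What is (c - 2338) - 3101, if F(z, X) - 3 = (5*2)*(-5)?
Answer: -5486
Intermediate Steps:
F(z, X) = -47 (F(z, X) = 3 + (5*2)*(-5) = 3 + 10*(-5) = 3 - 50 = -47)
c = -47
(c - 2338) - 3101 = (-47 - 2338) - 3101 = -2385 - 3101 = -5486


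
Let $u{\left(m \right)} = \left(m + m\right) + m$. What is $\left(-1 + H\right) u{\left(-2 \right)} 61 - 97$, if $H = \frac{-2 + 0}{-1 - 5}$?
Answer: $147$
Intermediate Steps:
$u{\left(m \right)} = 3 m$ ($u{\left(m \right)} = 2 m + m = 3 m$)
$H = \frac{1}{3}$ ($H = - \frac{2}{-6} = \left(-2\right) \left(- \frac{1}{6}\right) = \frac{1}{3} \approx 0.33333$)
$\left(-1 + H\right) u{\left(-2 \right)} 61 - 97 = \left(-1 + \frac{1}{3}\right) 3 \left(-2\right) 61 - 97 = \left(- \frac{2}{3}\right) \left(-6\right) 61 - 97 = 4 \cdot 61 - 97 = 244 - 97 = 147$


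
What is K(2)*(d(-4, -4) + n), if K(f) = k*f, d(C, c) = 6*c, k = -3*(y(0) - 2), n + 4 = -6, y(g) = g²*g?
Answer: -408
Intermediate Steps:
y(g) = g³
n = -10 (n = -4 - 6 = -10)
k = 6 (k = -3*(0³ - 2) = -3*(0 - 2) = -3*(-2) = 6)
K(f) = 6*f
K(2)*(d(-4, -4) + n) = (6*2)*(6*(-4) - 10) = 12*(-24 - 10) = 12*(-34) = -408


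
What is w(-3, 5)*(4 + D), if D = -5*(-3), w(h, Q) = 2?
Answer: 38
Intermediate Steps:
D = 15
w(-3, 5)*(4 + D) = 2*(4 + 15) = 2*19 = 38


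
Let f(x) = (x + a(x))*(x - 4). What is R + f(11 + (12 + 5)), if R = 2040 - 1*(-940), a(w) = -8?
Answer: 3460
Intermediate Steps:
f(x) = (-8 + x)*(-4 + x) (f(x) = (x - 8)*(x - 4) = (-8 + x)*(-4 + x))
R = 2980 (R = 2040 + 940 = 2980)
R + f(11 + (12 + 5)) = 2980 + (32 + (11 + (12 + 5))² - 12*(11 + (12 + 5))) = 2980 + (32 + (11 + 17)² - 12*(11 + 17)) = 2980 + (32 + 28² - 12*28) = 2980 + (32 + 784 - 336) = 2980 + 480 = 3460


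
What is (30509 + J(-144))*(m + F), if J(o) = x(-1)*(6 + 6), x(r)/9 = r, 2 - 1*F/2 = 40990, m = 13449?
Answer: -2083289327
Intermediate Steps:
F = -81976 (F = 4 - 2*40990 = 4 - 81980 = -81976)
x(r) = 9*r
J(o) = -108 (J(o) = (9*(-1))*(6 + 6) = -9*12 = -108)
(30509 + J(-144))*(m + F) = (30509 - 108)*(13449 - 81976) = 30401*(-68527) = -2083289327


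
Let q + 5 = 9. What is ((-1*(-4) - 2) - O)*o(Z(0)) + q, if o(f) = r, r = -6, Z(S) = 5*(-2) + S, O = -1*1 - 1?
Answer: -20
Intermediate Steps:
O = -2 (O = -1 - 1 = -2)
q = 4 (q = -5 + 9 = 4)
Z(S) = -10 + S
o(f) = -6
((-1*(-4) - 2) - O)*o(Z(0)) + q = ((-1*(-4) - 2) - 1*(-2))*(-6) + 4 = ((4 - 2) + 2)*(-6) + 4 = (2 + 2)*(-6) + 4 = 4*(-6) + 4 = -24 + 4 = -20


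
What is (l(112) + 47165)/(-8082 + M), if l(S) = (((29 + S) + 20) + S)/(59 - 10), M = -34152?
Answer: -165097/147819 ≈ -1.1169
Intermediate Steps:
l(S) = 1 + 2*S/49 (l(S) = ((49 + S) + S)/49 = (49 + 2*S)*(1/49) = 1 + 2*S/49)
(l(112) + 47165)/(-8082 + M) = ((1 + (2/49)*112) + 47165)/(-8082 - 34152) = ((1 + 32/7) + 47165)/(-42234) = (39/7 + 47165)*(-1/42234) = (330194/7)*(-1/42234) = -165097/147819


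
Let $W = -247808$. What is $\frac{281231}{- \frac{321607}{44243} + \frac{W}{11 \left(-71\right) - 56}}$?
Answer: $\frac{10414375122321}{10694584285} \approx 973.8$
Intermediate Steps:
$\frac{281231}{- \frac{321607}{44243} + \frac{W}{11 \left(-71\right) - 56}} = \frac{281231}{- \frac{321607}{44243} - \frac{247808}{11 \left(-71\right) - 56}} = \frac{281231}{\left(-321607\right) \frac{1}{44243} - \frac{247808}{-781 - 56}} = \frac{281231}{- \frac{321607}{44243} - \frac{247808}{-837}} = \frac{281231}{- \frac{321607}{44243} - - \frac{247808}{837}} = \frac{281231}{- \frac{321607}{44243} + \frac{247808}{837}} = \frac{281231}{\frac{10694584285}{37031391}} = 281231 \cdot \frac{37031391}{10694584285} = \frac{10414375122321}{10694584285}$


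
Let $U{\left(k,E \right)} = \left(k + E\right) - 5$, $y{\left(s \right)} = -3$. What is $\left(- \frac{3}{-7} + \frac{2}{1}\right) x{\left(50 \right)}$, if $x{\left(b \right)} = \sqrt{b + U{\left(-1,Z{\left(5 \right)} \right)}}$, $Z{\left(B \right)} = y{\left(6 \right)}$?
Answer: $\frac{17 \sqrt{41}}{7} \approx 15.55$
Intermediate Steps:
$Z{\left(B \right)} = -3$
$U{\left(k,E \right)} = -5 + E + k$ ($U{\left(k,E \right)} = \left(E + k\right) - 5 = -5 + E + k$)
$x{\left(b \right)} = \sqrt{-9 + b}$ ($x{\left(b \right)} = \sqrt{b - 9} = \sqrt{-9 + b}$)
$\left(- \frac{3}{-7} + \frac{2}{1}\right) x{\left(50 \right)} = \left(- \frac{3}{-7} + \frac{2}{1}\right) \sqrt{-9 + 50} = \left(\left(-3\right) \left(- \frac{1}{7}\right) + 2 \cdot 1\right) \sqrt{41} = \left(\frac{3}{7} + 2\right) \sqrt{41} = \frac{17 \sqrt{41}}{7}$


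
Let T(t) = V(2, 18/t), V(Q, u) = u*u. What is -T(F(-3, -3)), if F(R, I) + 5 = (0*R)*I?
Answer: -324/25 ≈ -12.960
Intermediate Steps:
F(R, I) = -5 (F(R, I) = -5 + (0*R)*I = -5 + 0*I = -5 + 0 = -5)
V(Q, u) = u²
T(t) = 324/t² (T(t) = (18/t)² = 324/t²)
-T(F(-3, -3)) = -324/(-5)² = -324/25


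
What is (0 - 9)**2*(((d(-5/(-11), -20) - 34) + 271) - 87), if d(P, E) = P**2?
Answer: 1472175/121 ≈ 12167.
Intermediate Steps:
(0 - 9)**2*(((d(-5/(-11), -20) - 34) + 271) - 87) = (0 - 9)**2*((((-5/(-11))**2 - 34) + 271) - 87) = (-9)**2*((((-5*(-1/11))**2 - 34) + 271) - 87) = 81*((((5/11)**2 - 34) + 271) - 87) = 81*(((25/121 - 34) + 271) - 87) = 81*((-4089/121 + 271) - 87) = 81*(28702/121 - 87) = 81*(18175/121) = 1472175/121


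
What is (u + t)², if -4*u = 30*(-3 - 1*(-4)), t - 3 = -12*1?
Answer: 1089/4 ≈ 272.25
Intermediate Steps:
t = -9 (t = 3 - 12*1 = 3 - 12 = -9)
u = -15/2 (u = -15*(-3 - 1*(-4))/2 = -15*(-3 + 4)/2 = -15/2 ≈ -7.5000)
(u + t)² = (-15/2 - 9)² = (-33/2)² = 1089/4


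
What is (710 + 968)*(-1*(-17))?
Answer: 28526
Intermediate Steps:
(710 + 968)*(-1*(-17)) = 1678*17 = 28526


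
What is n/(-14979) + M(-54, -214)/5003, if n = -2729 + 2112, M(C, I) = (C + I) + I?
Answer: -4133027/74939937 ≈ -0.055151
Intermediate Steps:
M(C, I) = C + 2*I
n = -617
n/(-14979) + M(-54, -214)/5003 = -617/(-14979) + (-54 + 2*(-214))/5003 = -617*(-1/14979) + (-54 - 428)*(1/5003) = 617/14979 - 482*1/5003 = 617/14979 - 482/5003 = -4133027/74939937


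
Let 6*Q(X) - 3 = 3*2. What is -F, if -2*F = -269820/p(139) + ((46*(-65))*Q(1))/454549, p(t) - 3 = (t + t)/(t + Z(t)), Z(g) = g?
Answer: -666556680/19763 ≈ -33728.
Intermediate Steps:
Q(X) = 3/2 (Q(X) = 1/2 + (3*2)/6 = 1/2 + (1/6)*6 = 1/2 + 1 = 3/2)
p(t) = 4 (p(t) = 3 + (t + t)/(t + t) = 3 + (2*t)/((2*t)) = 3 + (2*t)*(1/(2*t)) = 3 + 1 = 4)
F = 666556680/19763 (F = -(-269820/4 + ((46*(-65))*(3/2))/454549)/2 = -(-269820*1/4 - 2990*3/2*(1/454549))/2 = -(-67455 - 4485*1/454549)/2 = -(-67455 - 195/19763)/2 = -1/2*(-1333113360/19763) = 666556680/19763 ≈ 33728.)
-F = -1*666556680/19763 = -666556680/19763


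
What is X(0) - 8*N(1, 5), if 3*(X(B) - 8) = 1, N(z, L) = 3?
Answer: -47/3 ≈ -15.667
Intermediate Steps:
X(B) = 25/3 (X(B) = 8 + (⅓)*1 = 8 + ⅓ = 25/3)
X(0) - 8*N(1, 5) = 25/3 - 8*3 = 25/3 - 24 = -47/3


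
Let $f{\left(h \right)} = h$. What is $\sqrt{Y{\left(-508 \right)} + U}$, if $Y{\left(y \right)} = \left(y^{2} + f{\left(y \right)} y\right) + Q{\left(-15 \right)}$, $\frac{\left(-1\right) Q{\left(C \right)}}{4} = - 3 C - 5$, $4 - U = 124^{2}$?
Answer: $2 \sqrt{125149} \approx 707.53$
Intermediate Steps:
$U = -15372$ ($U = 4 - 124^{2} = 4 - 15376 = -15372$)
$Q{\left(C \right)} = 20 + 12 C$ ($Q{\left(C \right)} = - 4 \left(- 3 C - 5\right) = - 4 \left(-5 - 3 C\right) = 20 + 12 C$)
$Y{\left(y \right)} = -160 + 2 y^{2}$ ($Y{\left(y \right)} = \left(y^{2} + y y\right) + \left(20 + 12 \left(-15\right)\right) = \left(y^{2} + y^{2}\right) + \left(20 - 180\right) = 2 y^{2} - 160 = -160 + 2 y^{2}$)
$\sqrt{Y{\left(-508 \right)} + U} = \sqrt{\left(-160 + 2 \left(-508\right)^{2}\right) - 15372} = \sqrt{\left(-160 + 2 \cdot 258064\right) - 15372} = \sqrt{\left(-160 + 516128\right) - 15372} = \sqrt{515968 - 15372} = \sqrt{500596} = 2 \sqrt{125149}$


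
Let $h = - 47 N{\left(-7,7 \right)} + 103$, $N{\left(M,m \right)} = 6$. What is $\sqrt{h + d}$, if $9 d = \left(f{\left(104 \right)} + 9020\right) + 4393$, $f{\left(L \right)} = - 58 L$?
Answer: $\frac{\sqrt{5770}}{3} \approx 25.32$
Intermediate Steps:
$d = \frac{7381}{9}$ ($d = \frac{\left(\left(-58\right) 104 + 9020\right) + 4393}{9} = \frac{\left(-6032 + 9020\right) + 4393}{9} = \frac{2988 + 4393}{9} = \frac{1}{9} \cdot 7381 = \frac{7381}{9} \approx 820.11$)
$h = -179$ ($h = \left(-47\right) 6 + 103 = -282 + 103 = -179$)
$\sqrt{h + d} = \sqrt{-179 + \frac{7381}{9}} = \sqrt{\frac{5770}{9}} = \frac{\sqrt{5770}}{3}$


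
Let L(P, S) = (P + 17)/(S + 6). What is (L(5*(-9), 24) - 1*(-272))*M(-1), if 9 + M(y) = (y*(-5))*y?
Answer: -56924/15 ≈ -3794.9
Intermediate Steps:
L(P, S) = (17 + P)/(6 + S)
M(y) = -9 - 5*y² (M(y) = -9 + (y*(-5))*y = -9 + (-5*y)*y = -9 - 5*y²)
(L(5*(-9), 24) - 1*(-272))*M(-1) = ((17 + 5*(-9))/(6 + 24) - 1*(-272))*(-9 - 5*(-1)²) = ((17 - 45)/30 + 272)*(-9 - 5*1) = ((1/30)*(-28) + 272)*(-9 - 5) = (-14/15 + 272)*(-14) = (4066/15)*(-14) = -56924/15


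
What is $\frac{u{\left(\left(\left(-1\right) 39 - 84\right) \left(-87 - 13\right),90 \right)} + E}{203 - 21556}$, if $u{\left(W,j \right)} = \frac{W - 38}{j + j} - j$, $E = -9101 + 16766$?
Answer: $- \frac{5251}{14670} \approx -0.35794$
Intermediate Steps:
$E = 7665$
$u{\left(W,j \right)} = - j + \frac{-38 + W}{2 j}$ ($u{\left(W,j \right)} = \frac{-38 + W}{2 j} - j = - j + \frac{-38 + W}{2 j}$)
$\frac{u{\left(\left(\left(-1\right) 39 - 84\right) \left(-87 - 13\right),90 \right)} + E}{203 - 21556} = \frac{\frac{-19 + \frac{\left(\left(-1\right) 39 - 84\right) \left(-87 - 13\right)}{2} - 90^{2}}{90} + 7665}{203 - 21556} = \frac{\frac{-19 + \frac{\left(-39 - 84\right) \left(-100\right)}{2} - 8100}{90} + 7665}{-21353} = \left(\frac{-19 + \frac{\left(-123\right) \left(-100\right)}{2} - 8100}{90} + 7665\right) \left(- \frac{1}{21353}\right) = \left(\frac{-19 + \frac{1}{2} \cdot 12300 - 8100}{90} + 7665\right) \left(- \frac{1}{21353}\right) = \left(\frac{-19 + 6150 - 8100}{90} + 7665\right) \left(- \frac{1}{21353}\right) = \left(\frac{1}{90} \left(-1969\right) + 7665\right) \left(- \frac{1}{21353}\right) = \left(- \frac{1969}{90} + 7665\right) \left(- \frac{1}{21353}\right) = \frac{687881}{90} \left(- \frac{1}{21353}\right) = - \frac{5251}{14670}$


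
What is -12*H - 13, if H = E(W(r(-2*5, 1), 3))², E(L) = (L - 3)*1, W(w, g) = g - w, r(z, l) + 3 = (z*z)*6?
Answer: -4276921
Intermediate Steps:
r(z, l) = -3 + 6*z² (r(z, l) = -3 + (z*z)*6 = -3 + z²*6 = -3 + 6*z²)
E(L) = -3 + L (E(L) = (-3 + L)*1 = -3 + L)
H = 356409 (H = (-3 + (3 - (-3 + 6*(-2*5)²)))² = (-3 + (3 - (-3 + 6*(-10)²)))² = (-3 + (3 - (-3 + 6*100)))² = (-3 + (3 - (-3 + 600)))² = (-3 + (3 - 1*597))² = (-3 + (3 - 597))² = (-3 - 594)² = (-597)² = 356409)
-12*H - 13 = -12*356409 - 13 = -4276908 - 13 = -4276921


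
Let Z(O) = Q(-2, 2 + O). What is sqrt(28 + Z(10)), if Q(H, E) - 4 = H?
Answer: sqrt(30) ≈ 5.4772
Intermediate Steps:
Q(H, E) = 4 + H
Z(O) = 2 (Z(O) = 4 - 2 = 2)
sqrt(28 + Z(10)) = sqrt(28 + 2) = sqrt(30)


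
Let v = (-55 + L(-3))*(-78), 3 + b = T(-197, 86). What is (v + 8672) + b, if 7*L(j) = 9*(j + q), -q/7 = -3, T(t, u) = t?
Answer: 76698/7 ≈ 10957.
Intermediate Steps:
q = 21 (q = -7*(-3) = 21)
L(j) = 27 + 9*j/7 (L(j) = (9*(j + 21))/7 = (9*(21 + j))/7 = (189 + 9*j)/7 = 27 + 9*j/7)
b = -200 (b = -3 - 197 = -200)
v = 17394/7 (v = (-55 + (27 + (9/7)*(-3)))*(-78) = (-55 + (27 - 27/7))*(-78) = (-55 + 162/7)*(-78) = -223/7*(-78) = 17394/7 ≈ 2484.9)
(v + 8672) + b = (17394/7 + 8672) - 200 = 78098/7 - 200 = 76698/7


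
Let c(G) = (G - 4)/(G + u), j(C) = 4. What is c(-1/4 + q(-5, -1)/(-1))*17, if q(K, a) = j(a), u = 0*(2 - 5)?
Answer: 33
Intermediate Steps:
u = 0 (u = 0*(-3) = 0)
q(K, a) = 4
c(G) = (-4 + G)/G (c(G) = (G - 4)/(G + 0) = (-4 + G)/G)
c(-1/4 + q(-5, -1)/(-1))*17 = ((-4 + (-1/4 + 4/(-1)))/(-1/4 + 4/(-1)))*17 = ((-4 + (-1*¼ + 4*(-1)))/(-1*¼ + 4*(-1)))*17 = ((-4 + (-¼ - 4))/(-¼ - 4))*17 = ((-4 - 17/4)/(-17/4))*17 = -4/17*(-33/4)*17 = (33/17)*17 = 33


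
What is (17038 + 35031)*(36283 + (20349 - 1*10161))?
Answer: 2419698499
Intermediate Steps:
(17038 + 35031)*(36283 + (20349 - 1*10161)) = 52069*(36283 + (20349 - 10161)) = 52069*(36283 + 10188) = 52069*46471 = 2419698499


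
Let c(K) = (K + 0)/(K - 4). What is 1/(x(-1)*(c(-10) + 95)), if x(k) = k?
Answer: -7/670 ≈ -0.010448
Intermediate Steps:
c(K) = K/(-4 + K)
1/(x(-1)*(c(-10) + 95)) = 1/(-(-10/(-4 - 10) + 95)) = 1/(-(-10/(-14) + 95)) = 1/(-(-10*(-1/14) + 95)) = 1/(-(5/7 + 95)) = 1/(-1*670/7) = 1/(-670/7) = -7/670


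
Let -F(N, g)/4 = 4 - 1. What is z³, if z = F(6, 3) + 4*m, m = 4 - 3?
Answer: -512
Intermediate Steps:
F(N, g) = -12 (F(N, g) = -4*(4 - 1) = -4*3 = -12)
m = 1
z = -8 (z = -12 + 4*1 = -12 + 4 = -8)
z³ = (-8)³ = -512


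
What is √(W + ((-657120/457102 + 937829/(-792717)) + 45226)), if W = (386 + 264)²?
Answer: √15352944296282363371946505981/181176263067 ≈ 683.90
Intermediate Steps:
W = 422500 (W = 650² = 422500)
√(W + ((-657120/457102 + 937829/(-792717)) + 45226)) = √(422500 + ((-657120/457102 + 937829/(-792717)) + 45226)) = √(422500 + ((-657120*1/457102 + 937829*(-1/792717)) + 45226)) = √(422500 + ((-328560/228551 - 937829/792717) + 45226)) = √(422500 + (-474796853299/181176263067 + 45226)) = √(422500 + 8193402876614843/181176263067) = √(84740374022422343/181176263067) = √15352944296282363371946505981/181176263067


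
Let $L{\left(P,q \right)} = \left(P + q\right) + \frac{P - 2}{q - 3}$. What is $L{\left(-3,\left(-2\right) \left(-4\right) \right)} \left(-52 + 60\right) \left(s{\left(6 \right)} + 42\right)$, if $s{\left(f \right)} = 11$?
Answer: $1696$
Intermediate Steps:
$L{\left(P,q \right)} = P + q + \frac{-2 + P}{-3 + q}$ ($L{\left(P,q \right)} = \left(P + q\right) + \frac{-2 + P}{-3 + q} = P + q + \frac{-2 + P}{-3 + q}$)
$L{\left(-3,\left(-2\right) \left(-4\right) \right)} \left(-52 + 60\right) \left(s{\left(6 \right)} + 42\right) = \frac{-2 + \left(\left(-2\right) \left(-4\right)\right)^{2} - 3 \left(\left(-2\right) \left(-4\right)\right) - -6 - 3 \left(\left(-2\right) \left(-4\right)\right)}{-3 - -8} \left(-52 + 60\right) \left(11 + 42\right) = \frac{-2 + 8^{2} - 24 + 6 - 24}{-3 + 8} \cdot 8 \cdot 53 = \frac{-2 + 64 - 24 + 6 - 24}{5} \cdot 424 = \frac{1}{5} \cdot 20 \cdot 424 = 4 \cdot 424 = 1696$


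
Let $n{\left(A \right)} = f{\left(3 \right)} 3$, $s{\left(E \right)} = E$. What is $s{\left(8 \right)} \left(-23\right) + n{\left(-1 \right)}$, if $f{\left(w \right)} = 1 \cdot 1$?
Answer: $-181$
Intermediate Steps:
$f{\left(w \right)} = 1$
$n{\left(A \right)} = 3$ ($n{\left(A \right)} = 1 \cdot 3 = 3$)
$s{\left(8 \right)} \left(-23\right) + n{\left(-1 \right)} = 8 \left(-23\right) + 3 = -184 + 3 = -181$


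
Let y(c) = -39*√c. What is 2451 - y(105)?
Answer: 2451 + 39*√105 ≈ 2850.6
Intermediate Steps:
2451 - y(105) = 2451 - (-39)*√105 = 2451 + 39*√105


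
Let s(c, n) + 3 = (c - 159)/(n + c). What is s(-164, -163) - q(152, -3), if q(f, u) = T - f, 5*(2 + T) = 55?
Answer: 46103/327 ≈ 140.99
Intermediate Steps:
T = 9 (T = -2 + (⅕)*55 = -2 + 11 = 9)
q(f, u) = 9 - f
s(c, n) = -3 + (-159 + c)/(c + n) (s(c, n) = -3 + (c - 159)/(n + c) = -3 + (-159 + c)/(c + n))
s(-164, -163) - q(152, -3) = (-159 - 3*(-163) - 2*(-164))/(-164 - 163) - (9 - 1*152) = (-159 + 489 + 328)/(-327) - (9 - 152) = -1/327*658 - 1*(-143) = -658/327 + 143 = 46103/327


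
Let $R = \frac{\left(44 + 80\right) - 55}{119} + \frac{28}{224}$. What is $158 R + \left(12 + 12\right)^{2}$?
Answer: $\frac{327185}{476} \approx 687.36$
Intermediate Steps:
$R = \frac{671}{952}$ ($R = \left(124 - 55\right) \frac{1}{119} + 28 \cdot \frac{1}{224} = 69 \cdot \frac{1}{119} + \frac{1}{8} = \frac{69}{119} + \frac{1}{8} = \frac{671}{952} \approx 0.70483$)
$158 R + \left(12 + 12\right)^{2} = 158 \cdot \frac{671}{952} + \left(12 + 12\right)^{2} = \frac{53009}{476} + 24^{2} = \frac{53009}{476} + 576 = \frac{327185}{476}$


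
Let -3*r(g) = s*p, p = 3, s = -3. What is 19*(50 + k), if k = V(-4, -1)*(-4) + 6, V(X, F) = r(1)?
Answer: 836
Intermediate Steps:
r(g) = 3 (r(g) = -(-1)*3 = -1/3*(-9) = 3)
V(X, F) = 3
k = -6 (k = 3*(-4) + 6 = -12 + 6 = -6)
19*(50 + k) = 19*(50 - 6) = 19*44 = 836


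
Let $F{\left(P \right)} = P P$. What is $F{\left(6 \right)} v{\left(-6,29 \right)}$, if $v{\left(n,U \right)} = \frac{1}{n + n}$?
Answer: $-3$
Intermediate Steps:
$F{\left(P \right)} = P^{2}$
$v{\left(n,U \right)} = \frac{1}{2 n}$
$F{\left(6 \right)} v{\left(-6,29 \right)} = 6^{2} \frac{1}{2 \left(-6\right)} = 36 \cdot \frac{1}{2} \left(- \frac{1}{6}\right) = 36 \left(- \frac{1}{12}\right) = -3$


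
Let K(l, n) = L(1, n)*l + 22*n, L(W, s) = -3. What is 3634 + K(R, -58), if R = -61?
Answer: 2541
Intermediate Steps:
K(l, n) = -3*l + 22*n
3634 + K(R, -58) = 3634 + (-3*(-61) + 22*(-58)) = 3634 + (183 - 1276) = 3634 - 1093 = 2541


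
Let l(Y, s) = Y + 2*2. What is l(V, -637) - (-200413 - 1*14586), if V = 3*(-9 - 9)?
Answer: 214949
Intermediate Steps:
V = -54 (V = 3*(-18) = -54)
l(Y, s) = 4 + Y (l(Y, s) = Y + 4 = 4 + Y)
l(V, -637) - (-200413 - 1*14586) = (4 - 54) - (-200413 - 1*14586) = -50 - (-200413 - 14586) = -50 - 1*(-214999) = -50 + 214999 = 214949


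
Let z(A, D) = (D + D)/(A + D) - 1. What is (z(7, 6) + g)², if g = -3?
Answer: 1600/169 ≈ 9.4675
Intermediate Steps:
z(A, D) = -1 + 2*D/(A + D) (z(A, D) = (2*D)/(A + D) - 1 = 2*D/(A + D) - 1 = -1 + 2*D/(A + D))
(z(7, 6) + g)² = ((6 - 1*7)/(7 + 6) - 3)² = ((6 - 7)/13 - 3)² = ((1/13)*(-1) - 3)² = (-1/13 - 3)² = (-40/13)² = 1600/169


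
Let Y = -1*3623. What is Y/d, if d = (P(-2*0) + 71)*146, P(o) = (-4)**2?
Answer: -3623/12702 ≈ -0.28523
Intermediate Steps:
P(o) = 16
Y = -3623
d = 12702 (d = (16 + 71)*146 = 87*146 = 12702)
Y/d = -3623/12702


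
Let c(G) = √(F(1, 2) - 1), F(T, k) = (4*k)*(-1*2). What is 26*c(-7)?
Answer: 26*I*√17 ≈ 107.2*I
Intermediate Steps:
F(T, k) = -8*k (F(T, k) = (4*k)*(-2) = -8*k)
c(G) = I*√17 (c(G) = √(-8*2 - 1) = √(-16 - 1) = √(-17) = I*√17)
26*c(-7) = 26*(I*√17) = 26*I*√17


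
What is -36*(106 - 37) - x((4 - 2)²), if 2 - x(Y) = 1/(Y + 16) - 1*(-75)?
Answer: -48219/20 ≈ -2410.9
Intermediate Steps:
x(Y) = -73 - 1/(16 + Y) (x(Y) = 2 - (1/(Y + 16) - 1*(-75)) = 2 - (1/(16 + Y) + 75) = 2 - (75 + 1/(16 + Y)) = 2 + (-75 - 1/(16 + Y)) = -73 - 1/(16 + Y))
-36*(106 - 37) - x((4 - 2)²) = -36*(106 - 37) - (-1169 - 73*(4 - 2)²)/(16 + (4 - 2)²) = -36*69 - (-1169 - 73*2²)/(16 + 2²) = -2484 - (-1169 - 73*4)/(16 + 4) = -2484 - (-1169 - 292)/20 = -2484 - (-1461)/20 = -2484 - 1*(-1461/20) = -2484 + 1461/20 = -48219/20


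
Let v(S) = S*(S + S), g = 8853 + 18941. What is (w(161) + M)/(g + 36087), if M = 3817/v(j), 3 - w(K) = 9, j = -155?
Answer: -284483/3069482050 ≈ -9.2681e-5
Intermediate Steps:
w(K) = -6 (w(K) = 3 - 1*9 = 3 - 9 = -6)
g = 27794
v(S) = 2*S**2 (v(S) = S*(2*S) = 2*S**2)
M = 3817/48050 (M = 3817/((2*(-155)**2)) = 3817/((2*24025)) = 3817/48050 ≈ 0.079438)
(w(161) + M)/(g + 36087) = (-6 + 3817/48050)/(27794 + 36087) = -284483/48050/63881 = -284483/48050*1/63881 = -284483/3069482050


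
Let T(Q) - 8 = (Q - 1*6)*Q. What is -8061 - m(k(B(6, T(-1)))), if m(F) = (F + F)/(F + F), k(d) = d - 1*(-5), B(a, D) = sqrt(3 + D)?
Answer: -8062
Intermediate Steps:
T(Q) = 8 + Q*(-6 + Q) (T(Q) = 8 + (Q - 1*6)*Q = 8 + (Q - 6)*Q = 8 + (-6 + Q)*Q = 8 + Q*(-6 + Q))
k(d) = 5 + d (k(d) = d + 5 = 5 + d)
m(F) = 1 (m(F) = (2*F)/((2*F)) = (2*F)*(1/(2*F)) = 1)
-8061 - m(k(B(6, T(-1)))) = -8061 - 1*1 = -8061 - 1 = -8062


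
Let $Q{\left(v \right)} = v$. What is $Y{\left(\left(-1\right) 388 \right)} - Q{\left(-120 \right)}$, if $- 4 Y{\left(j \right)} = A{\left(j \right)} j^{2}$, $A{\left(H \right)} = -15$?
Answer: $564660$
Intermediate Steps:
$Y{\left(j \right)} = \frac{15 j^{2}}{4}$ ($Y{\left(j \right)} = - \frac{\left(-15\right) j^{2}}{4} = \frac{15 j^{2}}{4}$)
$Y{\left(\left(-1\right) 388 \right)} - Q{\left(-120 \right)} = \frac{15 \left(\left(-1\right) 388\right)^{2}}{4} - -120 = \frac{15 \left(-388\right)^{2}}{4} + 120 = \frac{15}{4} \cdot 150544 + 120 = 564540 + 120 = 564660$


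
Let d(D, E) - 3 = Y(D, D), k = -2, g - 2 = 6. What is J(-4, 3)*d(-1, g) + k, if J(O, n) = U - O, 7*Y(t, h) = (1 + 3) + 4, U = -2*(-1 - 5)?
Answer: 450/7 ≈ 64.286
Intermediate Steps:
g = 8 (g = 2 + 6 = 8)
U = 12 (U = -2*(-6) = 12)
Y(t, h) = 8/7 (Y(t, h) = ((1 + 3) + 4)/7 = (4 + 4)/7 = (⅐)*8 = 8/7)
d(D, E) = 29/7 (d(D, E) = 3 + 8/7 = 29/7)
J(O, n) = 12 - O
J(-4, 3)*d(-1, g) + k = (12 - 1*(-4))*(29/7) - 2 = (12 + 4)*(29/7) - 2 = 16*(29/7) - 2 = 464/7 - 2 = 450/7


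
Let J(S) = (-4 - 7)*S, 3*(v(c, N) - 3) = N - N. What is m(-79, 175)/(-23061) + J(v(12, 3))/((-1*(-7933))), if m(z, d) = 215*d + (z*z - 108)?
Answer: -115964409/60980971 ≈ -1.9016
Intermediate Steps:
v(c, N) = 3 (v(c, N) = 3 + (N - N)/3 = 3 + (⅓)*0 = 3 + 0 = 3)
J(S) = -11*S
m(z, d) = -108 + z² + 215*d (m(z, d) = 215*d + (z² - 108) = 215*d + (-108 + z²) = -108 + z² + 215*d)
m(-79, 175)/(-23061) + J(v(12, 3))/((-1*(-7933))) = (-108 + (-79)² + 215*175)/(-23061) + (-11*3)/((-1*(-7933))) = (-108 + 6241 + 37625)*(-1/23061) - 33/7933 = 43758*(-1/23061) - 33*1/7933 = -14586/7687 - 33/7933 = -115964409/60980971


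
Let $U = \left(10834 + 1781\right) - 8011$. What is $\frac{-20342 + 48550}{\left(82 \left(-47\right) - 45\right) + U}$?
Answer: $\frac{28208}{705} \approx 40.011$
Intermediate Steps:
$U = 4604$ ($U = 12615 - 8011 = 4604$)
$\frac{-20342 + 48550}{\left(82 \left(-47\right) - 45\right) + U} = \frac{-20342 + 48550}{\left(82 \left(-47\right) - 45\right) + 4604} = \frac{28208}{\left(-3854 - 45\right) + 4604} = \frac{28208}{-3899 + 4604} = \frac{28208}{705}$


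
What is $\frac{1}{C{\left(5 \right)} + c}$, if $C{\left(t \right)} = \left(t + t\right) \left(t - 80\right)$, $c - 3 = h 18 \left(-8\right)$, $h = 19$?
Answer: $- \frac{1}{3483} \approx -0.00028711$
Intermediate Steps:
$c = -2733$ ($c = 3 + 19 \cdot 18 \left(-8\right) = 3 + 342 \left(-8\right) = 3 - 2736 = -2733$)
$C{\left(t \right)} = 2 t \left(-80 + t\right)$
$\frac{1}{C{\left(5 \right)} + c} = \frac{1}{2 \cdot 5 \left(-80 + 5\right) - 2733} = \frac{1}{2 \cdot 5 \left(-75\right) - 2733} = \frac{1}{-750 - 2733} = \frac{1}{-3483} = - \frac{1}{3483}$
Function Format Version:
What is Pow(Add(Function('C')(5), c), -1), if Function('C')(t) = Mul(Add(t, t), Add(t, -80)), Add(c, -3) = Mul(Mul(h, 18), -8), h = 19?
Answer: Rational(-1, 3483) ≈ -0.00028711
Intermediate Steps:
c = -2733 (c = Add(3, Mul(Mul(19, 18), -8)) = Add(3, Mul(342, -8)) = Add(3, -2736) = -2733)
Function('C')(t) = Mul(2, t, Add(-80, t)) (Function('C')(t) = Mul(Mul(2, t), Add(-80, t)) = Mul(2, t, Add(-80, t)))
Pow(Add(Function('C')(5), c), -1) = Pow(Add(Mul(2, 5, Add(-80, 5)), -2733), -1) = Pow(Add(Mul(2, 5, -75), -2733), -1) = Pow(Add(-750, -2733), -1) = Pow(-3483, -1) = Rational(-1, 3483)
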